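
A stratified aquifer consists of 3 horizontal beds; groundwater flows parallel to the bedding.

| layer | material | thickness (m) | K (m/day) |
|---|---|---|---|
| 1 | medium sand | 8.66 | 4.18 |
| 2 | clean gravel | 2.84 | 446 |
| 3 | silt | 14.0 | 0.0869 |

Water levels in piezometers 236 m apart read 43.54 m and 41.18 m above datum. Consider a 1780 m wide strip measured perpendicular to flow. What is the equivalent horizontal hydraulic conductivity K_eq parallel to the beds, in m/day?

51.1

Flow is parallel to layering, so each bed carries its own Darcy discharge and the transmissivities add.
Σ(K_i·b_i) = 4.18×8.66 + 446×2.84 + 0.0869×14.0 = 1304 m²/day.
Total thickness b = 25.50 m, so K_eq = Σ(K_i·b_i)/b = 51.14 m/day.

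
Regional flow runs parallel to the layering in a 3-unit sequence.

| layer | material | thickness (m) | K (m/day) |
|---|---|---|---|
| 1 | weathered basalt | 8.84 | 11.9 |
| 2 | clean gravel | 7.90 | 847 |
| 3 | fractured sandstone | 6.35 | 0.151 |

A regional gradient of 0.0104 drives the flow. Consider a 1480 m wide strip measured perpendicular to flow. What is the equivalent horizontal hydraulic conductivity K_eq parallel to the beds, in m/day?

Flow is parallel to layering, so each bed carries its own Darcy discharge and the transmissivities add.
Σ(K_i·b_i) = 11.9×8.84 + 847×7.90 + 0.151×6.35 = 6797 m²/day.
Total thickness b = 23.09 m, so K_eq = Σ(K_i·b_i)/b = 294.4 m/day.

294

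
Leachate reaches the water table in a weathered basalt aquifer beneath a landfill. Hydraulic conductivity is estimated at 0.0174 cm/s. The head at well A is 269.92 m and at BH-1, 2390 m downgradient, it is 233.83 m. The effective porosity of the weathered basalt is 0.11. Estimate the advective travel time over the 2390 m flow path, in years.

Convert K: 0.0174 cm/s × 864 = 15.03 m/day.
Hydraulic gradient i = (269.92 − 233.83) / 2390 = 36.09 / 2390 = 0.01510.
Darcy flux q = K · i = 15.03 × 0.01510 = 0.2270 m/day.
Seepage velocity v = q / n_e = 0.2270 / 0.11 = 2.064 m/day.
Travel time t = L / v = 2390 / 2.064 = 1158 days = 3.171 years.

3.17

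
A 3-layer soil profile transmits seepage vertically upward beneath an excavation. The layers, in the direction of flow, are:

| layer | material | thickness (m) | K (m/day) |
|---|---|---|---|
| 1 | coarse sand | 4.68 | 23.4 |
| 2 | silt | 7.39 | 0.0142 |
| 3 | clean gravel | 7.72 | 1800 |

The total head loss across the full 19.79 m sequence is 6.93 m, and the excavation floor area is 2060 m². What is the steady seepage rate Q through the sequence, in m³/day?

Flow is perpendicular to layering, so the layers act in series and the equivalent K is the thickness-weighted harmonic mean.
Total thickness L = 4.68 + 7.39 + 7.72 = 19.79 m.
Σ(b_i/K_i) = 4.68/23.4 + 7.39/0.0142 + 7.72/1800 = 520.6 d.
K_eq = L / Σ(b_i/K_i) = 19.79 / 520.6 = 0.03801 m/day.
Q = K_eq · A · (Δh/L) = 0.03801 × 2060 × (6.93/19.79) = 27.42 m³/day.

27.4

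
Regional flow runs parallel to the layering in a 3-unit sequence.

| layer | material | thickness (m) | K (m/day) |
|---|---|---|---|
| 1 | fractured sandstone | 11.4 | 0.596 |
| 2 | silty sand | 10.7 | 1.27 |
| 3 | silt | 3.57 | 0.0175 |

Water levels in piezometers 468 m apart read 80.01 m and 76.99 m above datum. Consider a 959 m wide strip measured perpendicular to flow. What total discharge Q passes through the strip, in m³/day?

Flow is parallel to layering, so each bed carries its own Darcy discharge and the transmissivities add.
Σ(K_i·b_i) = 0.596×11.4 + 1.27×10.7 + 0.0175×3.57 = 20.45 m²/day.
Hydraulic gradient i = (80.01 − 76.99) / 468 = 3.02 / 468 = 0.006453.
Q = Σ(K_i·b_i) · W · i = 20.45 × 959 × 0.006453 = 126.5 m³/day.

127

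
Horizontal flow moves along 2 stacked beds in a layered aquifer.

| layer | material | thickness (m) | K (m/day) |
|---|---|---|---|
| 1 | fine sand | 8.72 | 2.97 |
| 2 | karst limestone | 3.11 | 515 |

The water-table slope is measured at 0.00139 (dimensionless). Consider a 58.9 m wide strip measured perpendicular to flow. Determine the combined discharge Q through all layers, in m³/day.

133

Flow is parallel to layering, so each bed carries its own Darcy discharge and the transmissivities add.
Σ(K_i·b_i) = 2.97×8.72 + 515×3.11 = 1628 m²/day.
Hydraulic gradient i = 0.00139.
Q = Σ(K_i·b_i) · W · i = 1628 × 58.9 × 0.001390 = 133.2 m³/day.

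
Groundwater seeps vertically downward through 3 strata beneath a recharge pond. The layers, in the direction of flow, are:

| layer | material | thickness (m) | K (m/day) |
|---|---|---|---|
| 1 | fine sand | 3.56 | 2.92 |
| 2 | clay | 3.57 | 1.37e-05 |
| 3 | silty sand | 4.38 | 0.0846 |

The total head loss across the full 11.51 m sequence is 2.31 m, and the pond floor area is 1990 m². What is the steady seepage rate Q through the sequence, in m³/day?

Flow is perpendicular to layering, so the layers act in series and the equivalent K is the thickness-weighted harmonic mean.
Total thickness L = 3.56 + 3.57 + 4.38 = 11.51 m.
Σ(b_i/K_i) = 3.56/2.92 + 3.57/1.37e-05 + 4.38/0.0846 = 2.606e+05 d.
K_eq = L / Σ(b_i/K_i) = 11.51 / 2.606e+05 = 4.416e-05 m/day.
Q = K_eq · A · (Δh/L) = 4.416e-05 × 1990 × (2.31/11.51) = 0.01764 m³/day.

0.0176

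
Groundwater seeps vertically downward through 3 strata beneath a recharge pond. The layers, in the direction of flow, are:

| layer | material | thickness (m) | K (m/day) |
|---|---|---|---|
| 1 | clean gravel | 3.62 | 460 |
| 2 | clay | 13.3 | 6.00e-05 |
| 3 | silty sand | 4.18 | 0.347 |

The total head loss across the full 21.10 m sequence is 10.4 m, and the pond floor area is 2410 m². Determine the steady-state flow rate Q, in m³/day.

Flow is perpendicular to layering, so the layers act in series and the equivalent K is the thickness-weighted harmonic mean.
Total thickness L = 3.62 + 13.3 + 4.18 = 21.10 m.
Σ(b_i/K_i) = 3.62/460 + 13.3/6.00e-05 + 4.18/0.347 = 2.217e+05 d.
K_eq = L / Σ(b_i/K_i) = 21.10 / 2.217e+05 = 9.518e-05 m/day.
Q = K_eq · A · (Δh/L) = 9.518e-05 × 2410 × (10.4/21.10) = 0.1131 m³/day.

0.113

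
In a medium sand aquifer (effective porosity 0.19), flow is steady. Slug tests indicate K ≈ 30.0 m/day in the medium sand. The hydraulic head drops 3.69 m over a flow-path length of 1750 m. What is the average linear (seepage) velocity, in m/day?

Hydraulic gradient i = Δh / L = 3.69 / 1750 = 0.002109.
Darcy flux q = K · i = 30.00 × 0.002109 = 0.06326 m/day.
Seepage velocity v = q / n_e = 0.06326 / 0.19 = 0.3329 m/day.

0.333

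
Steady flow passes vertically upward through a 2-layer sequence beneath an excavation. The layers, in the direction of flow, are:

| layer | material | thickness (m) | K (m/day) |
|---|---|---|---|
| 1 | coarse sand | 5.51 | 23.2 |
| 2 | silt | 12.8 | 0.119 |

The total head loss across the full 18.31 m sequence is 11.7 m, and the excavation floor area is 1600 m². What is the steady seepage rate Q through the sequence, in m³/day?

174

Flow is perpendicular to layering, so the layers act in series and the equivalent K is the thickness-weighted harmonic mean.
Total thickness L = 5.51 + 12.8 = 18.31 m.
Σ(b_i/K_i) = 5.51/23.2 + 12.8/0.119 = 107.8 d.
K_eq = L / Σ(b_i/K_i) = 18.31 / 107.8 = 0.1699 m/day.
Q = K_eq · A · (Δh/L) = 0.1699 × 1600 × (11.7/18.31) = 173.7 m³/day.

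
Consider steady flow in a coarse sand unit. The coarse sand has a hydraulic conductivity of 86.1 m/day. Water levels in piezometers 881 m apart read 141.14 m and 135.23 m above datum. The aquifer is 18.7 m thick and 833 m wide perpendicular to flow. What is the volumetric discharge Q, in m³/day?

9000

Cross-sectional area A = 833 × 18.7 = 15577 m².
Hydraulic gradient i = (141.14 − 135.23) / 881 = 5.91 / 881 = 0.006708.
Darcy's law: Q = K · A · i = 86.10 × 15577 × 0.006708 = 8997 m³/day.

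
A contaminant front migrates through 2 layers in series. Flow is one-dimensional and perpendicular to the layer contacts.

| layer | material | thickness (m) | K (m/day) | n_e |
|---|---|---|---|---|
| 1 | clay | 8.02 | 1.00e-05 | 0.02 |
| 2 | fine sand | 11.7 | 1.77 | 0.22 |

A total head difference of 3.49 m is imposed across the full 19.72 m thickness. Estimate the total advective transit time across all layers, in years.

With flow normal to the layers, continuity requires the same specific discharge q through every layer.
Σ(b_i/K_i) = 8.02/1.00e-05 + 11.7/1.77 = 8.020e+05 d.
q = Δh / Σ(b_i/K_i) = 3.49 / 8.020e+05 = 4.352e-06 m/day.
In each layer the seepage velocity is v_i = q/n_i, so the layer transit time is t_i = b_i·n_i / q:
  layer 1 (clay): t_1 = 8.02 × 0.02 / 4.352e-06 = 36860 d
  layer 2 (fine sand): t_2 = 11.7 × 0.22 / 4.352e-06 = 5.915e+05 d
Total t = Σ t_i = 6.284e+05 days = 1720 years.

1720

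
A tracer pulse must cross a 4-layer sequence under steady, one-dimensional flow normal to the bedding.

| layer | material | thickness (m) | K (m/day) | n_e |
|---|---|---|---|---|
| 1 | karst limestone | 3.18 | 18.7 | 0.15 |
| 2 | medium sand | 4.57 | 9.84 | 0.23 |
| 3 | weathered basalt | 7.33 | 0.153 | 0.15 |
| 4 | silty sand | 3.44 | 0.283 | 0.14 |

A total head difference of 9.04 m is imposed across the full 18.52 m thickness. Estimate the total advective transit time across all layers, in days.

With flow normal to the layers, continuity requires the same specific discharge q through every layer.
Σ(b_i/K_i) = 3.18/18.7 + 4.57/9.84 + 7.33/0.153 + 3.44/0.283 = 60.70 d.
q = Δh / Σ(b_i/K_i) = 9.04 / 60.70 = 0.1489 m/day.
In each layer the seepage velocity is v_i = q/n_i, so the layer transit time is t_i = b_i·n_i / q:
  layer 1 (karst limestone): t_1 = 3.18 × 0.15 / 0.1489 = 3.203 d
  layer 2 (medium sand): t_2 = 4.57 × 0.23 / 0.1489 = 7.058 d
  layer 3 (weathered basalt): t_3 = 7.33 × 0.15 / 0.1489 = 7.383 d
  layer 4 (silty sand): t_4 = 3.44 × 0.14 / 0.1489 = 3.234 d
Total t = Σ t_i = 20.88 days.

20.9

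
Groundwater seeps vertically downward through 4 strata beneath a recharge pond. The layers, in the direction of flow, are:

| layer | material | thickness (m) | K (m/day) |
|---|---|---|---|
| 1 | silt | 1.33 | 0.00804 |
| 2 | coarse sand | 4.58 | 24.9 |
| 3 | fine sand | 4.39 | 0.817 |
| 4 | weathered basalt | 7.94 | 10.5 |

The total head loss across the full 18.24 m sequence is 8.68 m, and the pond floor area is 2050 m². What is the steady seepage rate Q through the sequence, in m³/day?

Flow is perpendicular to layering, so the layers act in series and the equivalent K is the thickness-weighted harmonic mean.
Total thickness L = 1.33 + 4.58 + 4.39 + 7.94 = 18.24 m.
Σ(b_i/K_i) = 1.33/0.00804 + 4.58/24.9 + 4.39/0.817 + 7.94/10.5 = 171.7 d.
K_eq = L / Σ(b_i/K_i) = 18.24 / 171.7 = 0.1062 m/day.
Q = K_eq · A · (Δh/L) = 0.1062 × 2050 × (8.68/18.24) = 103.6 m³/day.

104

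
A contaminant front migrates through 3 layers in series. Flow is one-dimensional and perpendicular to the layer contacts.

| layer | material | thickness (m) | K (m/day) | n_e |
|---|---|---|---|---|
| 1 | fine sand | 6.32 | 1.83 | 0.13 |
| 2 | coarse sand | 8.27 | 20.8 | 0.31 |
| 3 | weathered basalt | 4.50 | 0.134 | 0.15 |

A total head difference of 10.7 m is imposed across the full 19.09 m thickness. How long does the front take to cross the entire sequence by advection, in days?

With flow normal to the layers, continuity requires the same specific discharge q through every layer.
Σ(b_i/K_i) = 6.32/1.83 + 8.27/20.8 + 4.50/0.134 = 37.43 d.
q = Δh / Σ(b_i/K_i) = 10.7 / 37.43 = 0.2858 m/day.
In each layer the seepage velocity is v_i = q/n_i, so the layer transit time is t_i = b_i·n_i / q:
  layer 1 (fine sand): t_1 = 6.32 × 0.13 / 0.2858 = 2.874 d
  layer 2 (coarse sand): t_2 = 8.27 × 0.31 / 0.2858 = 8.969 d
  layer 3 (weathered basalt): t_3 = 4.50 × 0.15 / 0.2858 = 2.361 d
Total t = Σ t_i = 14.20 days.

14.2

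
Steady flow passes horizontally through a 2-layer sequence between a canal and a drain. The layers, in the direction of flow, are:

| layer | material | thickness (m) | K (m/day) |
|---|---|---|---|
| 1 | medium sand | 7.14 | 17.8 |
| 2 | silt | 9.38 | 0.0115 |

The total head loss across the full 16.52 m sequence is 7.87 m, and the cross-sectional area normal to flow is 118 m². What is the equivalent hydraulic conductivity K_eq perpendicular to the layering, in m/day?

0.0202

Flow is perpendicular to layering, so the layers act in series and the equivalent K is the thickness-weighted harmonic mean.
Total thickness L = 7.14 + 9.38 = 16.52 m.
Σ(b_i/K_i) = 7.14/17.8 + 9.38/0.0115 = 816.1 d.
K_eq = L / Σ(b_i/K_i) = 16.52 / 816.1 = 0.02024 m/day.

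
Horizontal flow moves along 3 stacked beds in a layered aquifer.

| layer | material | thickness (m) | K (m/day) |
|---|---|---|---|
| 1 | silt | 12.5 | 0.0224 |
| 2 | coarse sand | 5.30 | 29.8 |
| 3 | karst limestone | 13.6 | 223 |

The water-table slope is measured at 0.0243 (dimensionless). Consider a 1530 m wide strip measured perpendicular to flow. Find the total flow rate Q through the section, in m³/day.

Flow is parallel to layering, so each bed carries its own Darcy discharge and the transmissivities add.
Σ(K_i·b_i) = 0.0224×12.5 + 29.8×5.30 + 223×13.6 = 3191 m²/day.
Hydraulic gradient i = 0.0243.
Q = Σ(K_i·b_i) · W · i = 3191 × 1530 × 0.02430 = 1.186e+05 m³/day.

119000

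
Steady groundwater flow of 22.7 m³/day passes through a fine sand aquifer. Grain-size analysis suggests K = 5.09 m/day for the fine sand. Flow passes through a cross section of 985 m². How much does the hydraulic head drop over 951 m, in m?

4.31

From Q = K·A·i, i = Q / (K·A) = 22.7 / (5.090 × 985.0) = 0.004528.
Head loss Δh = i · L = 0.004528 × 951 = 4.306 m.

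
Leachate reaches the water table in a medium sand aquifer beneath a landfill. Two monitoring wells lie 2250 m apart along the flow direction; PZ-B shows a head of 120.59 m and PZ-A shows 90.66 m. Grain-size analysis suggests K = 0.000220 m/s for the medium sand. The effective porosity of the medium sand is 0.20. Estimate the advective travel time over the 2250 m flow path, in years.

4.87

Convert K: 0.000220 m/s × 86400 = 19.01 m/day.
Hydraulic gradient i = (120.59 − 90.66) / 2250 = 29.93 / 2250 = 0.01330.
Darcy flux q = K · i = 19.01 × 0.01330 = 0.2528 m/day.
Seepage velocity v = q / n_e = 0.2528 / 0.20 = 1.264 m/day.
Travel time t = L / v = 2250 / 1.264 = 1780 days = 4.873 years.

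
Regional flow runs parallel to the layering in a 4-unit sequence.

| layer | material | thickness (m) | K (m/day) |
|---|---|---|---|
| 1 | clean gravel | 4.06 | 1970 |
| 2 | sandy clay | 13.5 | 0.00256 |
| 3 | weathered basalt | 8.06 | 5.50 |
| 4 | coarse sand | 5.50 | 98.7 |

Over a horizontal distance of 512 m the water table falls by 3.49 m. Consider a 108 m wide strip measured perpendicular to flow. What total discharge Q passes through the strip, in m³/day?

6320

Flow is parallel to layering, so each bed carries its own Darcy discharge and the transmissivities add.
Σ(K_i·b_i) = 1970×4.06 + 0.00256×13.5 + 5.50×8.06 + 98.7×5.50 = 8585 m²/day.
Hydraulic gradient i = Δh / L = 3.49 / 512 = 0.006816.
Q = Σ(K_i·b_i) · W · i = 8585 × 108 × 0.006816 = 6320 m³/day.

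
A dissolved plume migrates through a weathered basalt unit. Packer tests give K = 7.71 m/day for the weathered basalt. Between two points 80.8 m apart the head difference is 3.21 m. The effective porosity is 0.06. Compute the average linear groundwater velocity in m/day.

5.11

Hydraulic gradient i = Δh / L = 3.21 / 80.8 = 0.03973.
Darcy flux q = K · i = 7.710 × 0.03973 = 0.3063 m/day.
Seepage velocity v = q / n_e = 0.3063 / 0.06 = 5.105 m/day.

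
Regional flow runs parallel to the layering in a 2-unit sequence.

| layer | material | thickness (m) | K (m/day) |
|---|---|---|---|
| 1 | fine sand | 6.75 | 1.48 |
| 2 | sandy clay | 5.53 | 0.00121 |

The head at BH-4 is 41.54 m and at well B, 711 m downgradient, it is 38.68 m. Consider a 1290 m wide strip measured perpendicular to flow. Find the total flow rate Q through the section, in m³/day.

Flow is parallel to layering, so each bed carries its own Darcy discharge and the transmissivities add.
Σ(K_i·b_i) = 1.48×6.75 + 0.00121×5.53 = 9.997 m²/day.
Hydraulic gradient i = (41.54 − 38.68) / 711 = 2.86 / 711 = 0.004023.
Q = Σ(K_i·b_i) · W · i = 9.997 × 1290 × 0.004023 = 51.87 m³/day.

51.9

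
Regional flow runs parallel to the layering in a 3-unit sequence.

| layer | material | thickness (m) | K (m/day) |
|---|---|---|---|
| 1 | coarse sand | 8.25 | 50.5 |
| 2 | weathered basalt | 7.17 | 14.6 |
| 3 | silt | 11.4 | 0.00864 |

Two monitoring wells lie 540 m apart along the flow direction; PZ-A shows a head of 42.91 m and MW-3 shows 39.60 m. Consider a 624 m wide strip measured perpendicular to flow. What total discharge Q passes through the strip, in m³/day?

1990

Flow is parallel to layering, so each bed carries its own Darcy discharge and the transmissivities add.
Σ(K_i·b_i) = 50.5×8.25 + 14.6×7.17 + 0.00864×11.4 = 521.4 m²/day.
Hydraulic gradient i = (42.91 − 39.60) / 540 = 3.31 / 540 = 0.006130.
Q = Σ(K_i·b_i) · W · i = 521.4 × 624 × 0.006130 = 1994 m³/day.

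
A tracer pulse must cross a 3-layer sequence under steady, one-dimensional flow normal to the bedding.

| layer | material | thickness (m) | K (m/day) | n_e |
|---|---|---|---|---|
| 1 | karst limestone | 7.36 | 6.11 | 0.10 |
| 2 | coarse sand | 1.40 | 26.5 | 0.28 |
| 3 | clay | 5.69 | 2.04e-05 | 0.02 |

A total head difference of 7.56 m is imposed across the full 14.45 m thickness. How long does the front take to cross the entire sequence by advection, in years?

With flow normal to the layers, continuity requires the same specific discharge q through every layer.
Σ(b_i/K_i) = 7.36/6.11 + 1.40/26.5 + 5.69/2.04e-05 = 2.789e+05 d.
q = Δh / Σ(b_i/K_i) = 7.56 / 2.789e+05 = 2.710e-05 m/day.
In each layer the seepage velocity is v_i = q/n_i, so the layer transit time is t_i = b_i·n_i / q:
  layer 1 (karst limestone): t_1 = 7.36 × 0.10 / 2.710e-05 = 27154 d
  layer 2 (coarse sand): t_2 = 1.40 × 0.28 / 2.710e-05 = 14463 d
  layer 3 (clay): t_3 = 5.69 × 0.02 / 2.710e-05 = 4199 d
Total t = Σ t_i = 45816 days = 125.4 years.

125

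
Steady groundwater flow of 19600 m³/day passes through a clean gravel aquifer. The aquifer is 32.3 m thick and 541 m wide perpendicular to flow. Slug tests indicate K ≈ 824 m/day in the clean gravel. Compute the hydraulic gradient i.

Cross-sectional area A = 541 × 32.3 = 17474 m².
From Q = K·A·i, i = Q / (K·A) = 19600 / (824.0 × 17474) = 0.001361.

0.00136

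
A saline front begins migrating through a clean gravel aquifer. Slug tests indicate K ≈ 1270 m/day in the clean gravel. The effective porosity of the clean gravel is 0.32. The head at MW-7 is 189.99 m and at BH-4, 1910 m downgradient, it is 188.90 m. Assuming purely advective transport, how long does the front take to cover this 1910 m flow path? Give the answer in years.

Hydraulic gradient i = (189.99 − 188.90) / 1910 = 1.09 / 1910 = 0.0005707.
Darcy flux q = K · i = 1270 × 0.0005707 = 0.7248 m/day.
Seepage velocity v = q / n_e = 0.7248 / 0.32 = 2.265 m/day.
Travel time t = L / v = 1910 / 2.265 = 843.3 days = 2.309 years.

2.31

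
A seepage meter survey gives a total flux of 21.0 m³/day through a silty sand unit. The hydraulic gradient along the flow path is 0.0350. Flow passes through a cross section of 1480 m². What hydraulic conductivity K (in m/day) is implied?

Hydraulic gradient i = 0.0350.
From Q = K·A·i, K = Q / (A·i) = 21.0 / (1480 × 0.03500) = 0.4054 m/day.

0.405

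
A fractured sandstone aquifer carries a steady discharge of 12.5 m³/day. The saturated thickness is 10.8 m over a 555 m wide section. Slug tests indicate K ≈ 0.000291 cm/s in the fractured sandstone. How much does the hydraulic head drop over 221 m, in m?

1.83

Convert K: 0.000291 cm/s × 864 = 0.2514 m/day.
Cross-sectional area A = 555 × 10.8 = 5994 m².
From Q = K·A·i, i = Q / (K·A) = 12.5 / (0.2514 × 5994) = 0.008294.
Head loss Δh = i · L = 0.008294 × 221 = 1.833 m.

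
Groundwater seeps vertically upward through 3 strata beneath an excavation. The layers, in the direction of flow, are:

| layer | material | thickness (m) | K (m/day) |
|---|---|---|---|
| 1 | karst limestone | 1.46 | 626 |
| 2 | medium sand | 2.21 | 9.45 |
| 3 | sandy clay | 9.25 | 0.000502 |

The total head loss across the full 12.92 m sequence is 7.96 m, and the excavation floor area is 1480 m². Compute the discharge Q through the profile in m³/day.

0.639

Flow is perpendicular to layering, so the layers act in series and the equivalent K is the thickness-weighted harmonic mean.
Total thickness L = 1.46 + 2.21 + 9.25 = 12.92 m.
Σ(b_i/K_i) = 1.46/626 + 2.21/9.45 + 9.25/0.000502 = 18427 d.
K_eq = L / Σ(b_i/K_i) = 12.92 / 18427 = 0.0007012 m/day.
Q = K_eq · A · (Δh/L) = 0.0007012 × 1480 × (7.96/12.92) = 0.6393 m³/day.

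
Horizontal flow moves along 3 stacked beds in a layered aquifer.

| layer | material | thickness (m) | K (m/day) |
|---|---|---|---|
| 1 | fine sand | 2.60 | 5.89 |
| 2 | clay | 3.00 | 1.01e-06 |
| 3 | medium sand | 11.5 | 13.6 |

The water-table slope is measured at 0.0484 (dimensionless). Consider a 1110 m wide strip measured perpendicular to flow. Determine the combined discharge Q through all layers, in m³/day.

Flow is parallel to layering, so each bed carries its own Darcy discharge and the transmissivities add.
Σ(K_i·b_i) = 5.89×2.60 + 1.01e-06×3.00 + 13.6×11.5 = 171.7 m²/day.
Hydraulic gradient i = 0.0484.
Q = Σ(K_i·b_i) · W · i = 171.7 × 1110 × 0.04840 = 9225 m³/day.

9230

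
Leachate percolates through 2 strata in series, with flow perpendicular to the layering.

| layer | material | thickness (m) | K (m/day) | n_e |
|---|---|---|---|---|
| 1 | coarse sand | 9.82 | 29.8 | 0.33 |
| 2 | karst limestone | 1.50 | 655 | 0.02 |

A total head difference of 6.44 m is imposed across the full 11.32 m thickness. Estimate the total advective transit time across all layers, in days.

0.169

With flow normal to the layers, continuity requires the same specific discharge q through every layer.
Σ(b_i/K_i) = 9.82/29.8 + 1.50/655 = 0.3318 d.
q = Δh / Σ(b_i/K_i) = 6.44 / 0.3318 = 19.41 m/day.
In each layer the seepage velocity is v_i = q/n_i, so the layer transit time is t_i = b_i·n_i / q:
  layer 1 (coarse sand): t_1 = 9.82 × 0.33 / 19.41 = 0.1670 d
  layer 2 (karst limestone): t_2 = 1.50 × 0.02 / 19.41 = 0.001546 d
Total t = Σ t_i = 0.1685 days.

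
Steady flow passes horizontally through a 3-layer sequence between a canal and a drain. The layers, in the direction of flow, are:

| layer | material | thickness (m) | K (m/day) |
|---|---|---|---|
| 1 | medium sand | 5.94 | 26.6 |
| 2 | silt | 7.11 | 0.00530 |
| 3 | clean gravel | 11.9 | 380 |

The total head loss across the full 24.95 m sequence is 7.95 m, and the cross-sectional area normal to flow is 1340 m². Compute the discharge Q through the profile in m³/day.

Flow is perpendicular to layering, so the layers act in series and the equivalent K is the thickness-weighted harmonic mean.
Total thickness L = 5.94 + 7.11 + 11.9 = 24.95 m.
Σ(b_i/K_i) = 5.94/26.6 + 7.11/0.00530 + 11.9/380 = 1342 d.
K_eq = L / Σ(b_i/K_i) = 24.95 / 1342 = 0.01859 m/day.
Q = K_eq · A · (Δh/L) = 0.01859 × 1340 × (7.95/24.95) = 7.940 m³/day.

7.94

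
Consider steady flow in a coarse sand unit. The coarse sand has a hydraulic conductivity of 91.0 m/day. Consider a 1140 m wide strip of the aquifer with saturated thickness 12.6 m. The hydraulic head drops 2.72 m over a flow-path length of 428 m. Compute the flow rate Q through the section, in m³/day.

Cross-sectional area A = 1140 × 12.6 = 14364 m².
Hydraulic gradient i = Δh / L = 2.72 / 428 = 0.006355.
Darcy's law: Q = K · A · i = 91.00 × 14364 × 0.006355 = 8307 m³/day.

8310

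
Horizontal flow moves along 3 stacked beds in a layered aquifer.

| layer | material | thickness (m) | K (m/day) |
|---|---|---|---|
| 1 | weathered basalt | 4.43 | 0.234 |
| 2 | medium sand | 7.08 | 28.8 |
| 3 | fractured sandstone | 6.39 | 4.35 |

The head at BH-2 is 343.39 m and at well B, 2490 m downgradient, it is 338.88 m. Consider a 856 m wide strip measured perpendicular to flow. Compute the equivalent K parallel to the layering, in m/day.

13.0

Flow is parallel to layering, so each bed carries its own Darcy discharge and the transmissivities add.
Σ(K_i·b_i) = 0.234×4.43 + 28.8×7.08 + 4.35×6.39 = 232.7 m²/day.
Total thickness b = 17.90 m, so K_eq = Σ(K_i·b_i)/b = 13.00 m/day.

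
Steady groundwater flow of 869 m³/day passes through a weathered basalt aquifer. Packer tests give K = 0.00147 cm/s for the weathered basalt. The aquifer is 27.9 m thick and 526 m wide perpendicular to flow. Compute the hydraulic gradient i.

0.0466

Convert K: 0.00147 cm/s × 864 = 1.270 m/day.
Cross-sectional area A = 526 × 27.9 = 14675 m².
From Q = K·A·i, i = Q / (K·A) = 869 / (1.270 × 14675) = 0.04662.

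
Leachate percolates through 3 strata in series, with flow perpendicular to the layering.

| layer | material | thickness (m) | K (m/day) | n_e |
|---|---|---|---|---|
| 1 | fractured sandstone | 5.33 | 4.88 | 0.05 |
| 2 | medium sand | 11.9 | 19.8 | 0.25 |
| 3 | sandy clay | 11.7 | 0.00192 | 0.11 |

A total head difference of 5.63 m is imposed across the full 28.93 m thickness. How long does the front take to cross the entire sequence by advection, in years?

With flow normal to the layers, continuity requires the same specific discharge q through every layer.
Σ(b_i/K_i) = 5.33/4.88 + 11.9/19.8 + 11.7/0.00192 = 6095 d.
q = Δh / Σ(b_i/K_i) = 5.63 / 6095 = 0.0009236 m/day.
In each layer the seepage velocity is v_i = q/n_i, so the layer transit time is t_i = b_i·n_i / q:
  layer 1 (fractured sandstone): t_1 = 5.33 × 0.05 / 0.0009236 = 288.5 d
  layer 2 (medium sand): t_2 = 11.9 × 0.25 / 0.0009236 = 3221 d
  layer 3 (sandy clay): t_3 = 11.7 × 0.11 / 0.0009236 = 1393 d
Total t = Σ t_i = 4903 days = 13.42 years.

13.4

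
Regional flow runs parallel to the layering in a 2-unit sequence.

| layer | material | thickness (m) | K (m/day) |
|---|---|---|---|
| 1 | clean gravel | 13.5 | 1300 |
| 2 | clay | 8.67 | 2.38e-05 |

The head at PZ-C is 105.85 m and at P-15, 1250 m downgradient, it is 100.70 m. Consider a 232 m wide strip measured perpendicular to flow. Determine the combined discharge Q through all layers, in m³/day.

Flow is parallel to layering, so each bed carries its own Darcy discharge and the transmissivities add.
Σ(K_i·b_i) = 1300×13.5 + 2.38e-05×8.67 = 17550 m²/day.
Hydraulic gradient i = (105.85 − 100.70) / 1250 = 5.15 / 1250 = 0.004120.
Q = Σ(K_i·b_i) · W · i = 17550 × 232 × 0.004120 = 16775 m³/day.

16800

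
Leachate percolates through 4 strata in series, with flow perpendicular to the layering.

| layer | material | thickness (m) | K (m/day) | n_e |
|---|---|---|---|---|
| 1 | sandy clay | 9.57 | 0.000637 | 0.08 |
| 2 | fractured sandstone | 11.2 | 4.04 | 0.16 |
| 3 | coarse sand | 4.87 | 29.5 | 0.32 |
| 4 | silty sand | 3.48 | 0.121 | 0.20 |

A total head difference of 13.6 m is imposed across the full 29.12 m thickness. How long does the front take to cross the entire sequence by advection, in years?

14.6

With flow normal to the layers, continuity requires the same specific discharge q through every layer.
Σ(b_i/K_i) = 9.57/0.000637 + 11.2/4.04 + 4.87/29.5 + 3.48/0.121 = 15055 d.
q = Δh / Σ(b_i/K_i) = 13.6 / 15055 = 0.0009033 m/day.
In each layer the seepage velocity is v_i = q/n_i, so the layer transit time is t_i = b_i·n_i / q:
  layer 1 (sandy clay): t_1 = 9.57 × 0.08 / 0.0009033 = 847.5 d
  layer 2 (fractured sandstone): t_2 = 11.2 × 0.16 / 0.0009033 = 1984 d
  layer 3 (coarse sand): t_3 = 4.87 × 0.32 / 0.0009033 = 1725 d
  layer 4 (silty sand): t_4 = 3.48 × 0.20 / 0.0009033 = 770.5 d
Total t = Σ t_i = 5327 days = 14.58 years.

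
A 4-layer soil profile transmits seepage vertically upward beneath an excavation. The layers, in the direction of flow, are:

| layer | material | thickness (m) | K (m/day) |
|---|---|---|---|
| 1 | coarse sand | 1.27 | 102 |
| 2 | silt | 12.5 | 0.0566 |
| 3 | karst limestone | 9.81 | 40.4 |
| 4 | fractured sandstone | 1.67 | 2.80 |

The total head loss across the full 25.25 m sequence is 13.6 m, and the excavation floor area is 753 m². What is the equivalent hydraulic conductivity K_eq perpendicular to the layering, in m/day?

0.114

Flow is perpendicular to layering, so the layers act in series and the equivalent K is the thickness-weighted harmonic mean.
Total thickness L = 1.27 + 12.5 + 9.81 + 1.67 = 25.25 m.
Σ(b_i/K_i) = 1.27/102 + 12.5/0.0566 + 9.81/40.4 + 1.67/2.80 = 221.7 d.
K_eq = L / Σ(b_i/K_i) = 25.25 / 221.7 = 0.1139 m/day.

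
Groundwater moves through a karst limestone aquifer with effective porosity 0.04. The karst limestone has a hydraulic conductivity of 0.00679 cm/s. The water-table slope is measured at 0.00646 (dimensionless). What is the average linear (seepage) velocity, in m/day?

0.947

Convert K: 0.00679 cm/s × 864 = 5.867 m/day.
Hydraulic gradient i = 0.00646.
Darcy flux q = K · i = 5.867 × 0.006460 = 0.03790 m/day.
Seepage velocity v = q / n_e = 0.03790 / 0.04 = 0.9474 m/day.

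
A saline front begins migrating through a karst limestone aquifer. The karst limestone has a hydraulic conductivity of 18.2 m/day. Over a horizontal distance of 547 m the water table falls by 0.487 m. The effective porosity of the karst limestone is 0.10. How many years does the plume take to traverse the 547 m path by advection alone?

9.24

Hydraulic gradient i = Δh / L = 0.487 / 547 = 0.0008903.
Darcy flux q = K · i = 18.20 × 0.0008903 = 0.01620 m/day.
Seepage velocity v = q / n_e = 0.01620 / 0.10 = 0.1620 m/day.
Travel time t = L / v = 547 / 0.1620 = 3376 days = 9.242 years.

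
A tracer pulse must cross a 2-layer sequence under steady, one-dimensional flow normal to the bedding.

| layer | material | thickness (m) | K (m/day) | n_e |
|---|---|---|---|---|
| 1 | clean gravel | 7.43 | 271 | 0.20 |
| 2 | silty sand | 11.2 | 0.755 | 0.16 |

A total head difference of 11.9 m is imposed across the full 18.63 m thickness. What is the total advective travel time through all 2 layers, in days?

With flow normal to the layers, continuity requires the same specific discharge q through every layer.
Σ(b_i/K_i) = 7.43/271 + 11.2/0.755 = 14.86 d.
q = Δh / Σ(b_i/K_i) = 11.9 / 14.86 = 0.8007 m/day.
In each layer the seepage velocity is v_i = q/n_i, so the layer transit time is t_i = b_i·n_i / q:
  layer 1 (clean gravel): t_1 = 7.43 × 0.20 / 0.8007 = 1.856 d
  layer 2 (silty sand): t_2 = 11.2 × 0.16 / 0.8007 = 2.238 d
Total t = Σ t_i = 4.094 days.

4.09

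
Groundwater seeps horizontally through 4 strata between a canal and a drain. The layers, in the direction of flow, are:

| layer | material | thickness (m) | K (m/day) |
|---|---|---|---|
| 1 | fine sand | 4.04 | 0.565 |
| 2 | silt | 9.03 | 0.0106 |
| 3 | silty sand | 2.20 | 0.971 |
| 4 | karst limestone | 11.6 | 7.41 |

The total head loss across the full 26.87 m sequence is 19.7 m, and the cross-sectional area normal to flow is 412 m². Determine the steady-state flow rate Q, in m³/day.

Flow is perpendicular to layering, so the layers act in series and the equivalent K is the thickness-weighted harmonic mean.
Total thickness L = 4.04 + 9.03 + 2.20 + 11.6 = 26.87 m.
Σ(b_i/K_i) = 4.04/0.565 + 9.03/0.0106 + 2.20/0.971 + 11.6/7.41 = 862.9 d.
K_eq = L / Σ(b_i/K_i) = 26.87 / 862.9 = 0.03114 m/day.
Q = K_eq · A · (Δh/L) = 0.03114 × 412 × (19.7/26.87) = 9.406 m³/day.

9.41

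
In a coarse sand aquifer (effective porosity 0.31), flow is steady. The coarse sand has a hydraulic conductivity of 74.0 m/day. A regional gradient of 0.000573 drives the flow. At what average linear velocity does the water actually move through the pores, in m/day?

0.137

Hydraulic gradient i = 0.000573.
Darcy flux q = K · i = 74.00 × 0.0005730 = 0.04240 m/day.
Seepage velocity v = q / n_e = 0.04240 / 0.31 = 0.1368 m/day.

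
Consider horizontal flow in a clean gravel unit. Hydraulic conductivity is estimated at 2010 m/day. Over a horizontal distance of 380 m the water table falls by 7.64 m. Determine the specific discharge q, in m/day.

40.4

Hydraulic gradient i = Δh / L = 7.64 / 380 = 0.02011.
Specific discharge q = K · i = 2010 × 0.02011 = 40.41 m/day.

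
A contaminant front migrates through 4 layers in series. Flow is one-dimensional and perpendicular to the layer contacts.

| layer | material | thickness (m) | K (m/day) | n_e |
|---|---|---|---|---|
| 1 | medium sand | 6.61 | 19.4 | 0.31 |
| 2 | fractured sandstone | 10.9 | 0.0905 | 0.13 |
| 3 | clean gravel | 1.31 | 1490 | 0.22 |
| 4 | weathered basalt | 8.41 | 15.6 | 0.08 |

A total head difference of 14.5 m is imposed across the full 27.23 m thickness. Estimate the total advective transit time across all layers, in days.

With flow normal to the layers, continuity requires the same specific discharge q through every layer.
Σ(b_i/K_i) = 6.61/19.4 + 10.9/0.0905 + 1.31/1490 + 8.41/15.6 = 121.3 d.
q = Δh / Σ(b_i/K_i) = 14.5 / 121.3 = 0.1195 m/day.
In each layer the seepage velocity is v_i = q/n_i, so the layer transit time is t_i = b_i·n_i / q:
  layer 1 (medium sand): t_1 = 6.61 × 0.31 / 0.1195 = 17.14 d
  layer 2 (fractured sandstone): t_2 = 10.9 × 0.13 / 0.1195 = 11.86 d
  layer 3 (clean gravel): t_3 = 1.31 × 0.22 / 0.1195 = 2.411 d
  layer 4 (weathered basalt): t_4 = 8.41 × 0.08 / 0.1195 = 5.629 d
Total t = Σ t_i = 37.04 days.

37.0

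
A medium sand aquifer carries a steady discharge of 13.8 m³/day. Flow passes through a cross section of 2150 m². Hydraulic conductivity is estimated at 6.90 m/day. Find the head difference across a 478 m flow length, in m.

From Q = K·A·i, i = Q / (K·A) = 13.8 / (6.900 × 2150) = 0.0009302.
Head loss Δh = i · L = 0.0009302 × 478 = 0.4447 m.

0.445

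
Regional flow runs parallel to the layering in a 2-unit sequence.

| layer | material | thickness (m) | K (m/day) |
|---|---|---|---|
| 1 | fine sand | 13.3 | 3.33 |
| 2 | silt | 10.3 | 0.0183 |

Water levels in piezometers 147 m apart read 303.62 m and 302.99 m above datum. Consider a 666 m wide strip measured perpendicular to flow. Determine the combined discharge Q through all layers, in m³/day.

127

Flow is parallel to layering, so each bed carries its own Darcy discharge and the transmissivities add.
Σ(K_i·b_i) = 3.33×13.3 + 0.0183×10.3 = 44.48 m²/day.
Hydraulic gradient i = (303.62 − 302.99) / 147 = 0.63 / 147 = 0.004286.
Q = Σ(K_i·b_i) · W · i = 44.48 × 666 × 0.004286 = 127.0 m³/day.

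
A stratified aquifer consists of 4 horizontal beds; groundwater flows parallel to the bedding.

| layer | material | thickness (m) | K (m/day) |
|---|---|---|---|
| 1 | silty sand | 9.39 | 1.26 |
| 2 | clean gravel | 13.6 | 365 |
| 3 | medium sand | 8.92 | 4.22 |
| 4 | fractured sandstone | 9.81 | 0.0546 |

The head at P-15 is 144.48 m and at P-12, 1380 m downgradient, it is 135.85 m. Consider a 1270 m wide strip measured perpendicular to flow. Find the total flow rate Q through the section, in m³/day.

39800

Flow is parallel to layering, so each bed carries its own Darcy discharge and the transmissivities add.
Σ(K_i·b_i) = 1.26×9.39 + 365×13.6 + 4.22×8.92 + 0.0546×9.81 = 5014 m²/day.
Hydraulic gradient i = (144.48 − 135.85) / 1380 = 8.63 / 1380 = 0.006254.
Q = Σ(K_i·b_i) · W · i = 5014 × 1270 × 0.006254 = 39822 m³/day.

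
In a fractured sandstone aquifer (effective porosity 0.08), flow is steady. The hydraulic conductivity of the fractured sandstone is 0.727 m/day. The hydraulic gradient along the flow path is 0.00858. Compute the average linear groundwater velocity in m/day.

Hydraulic gradient i = 0.00858.
Darcy flux q = K · i = 0.7270 × 0.008580 = 0.006238 m/day.
Seepage velocity v = q / n_e = 0.006238 / 0.08 = 0.07797 m/day.

0.0780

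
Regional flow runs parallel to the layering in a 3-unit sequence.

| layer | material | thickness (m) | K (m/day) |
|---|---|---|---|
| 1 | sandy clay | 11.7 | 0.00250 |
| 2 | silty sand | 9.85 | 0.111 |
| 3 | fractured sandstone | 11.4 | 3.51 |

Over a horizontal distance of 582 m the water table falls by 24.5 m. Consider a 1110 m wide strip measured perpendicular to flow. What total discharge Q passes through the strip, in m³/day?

1920

Flow is parallel to layering, so each bed carries its own Darcy discharge and the transmissivities add.
Σ(K_i·b_i) = 0.00250×11.7 + 0.111×9.85 + 3.51×11.4 = 41.14 m²/day.
Hydraulic gradient i = Δh / L = 24.5 / 582 = 0.04210.
Q = Σ(K_i·b_i) · W · i = 41.14 × 1110 × 0.04210 = 1922 m³/day.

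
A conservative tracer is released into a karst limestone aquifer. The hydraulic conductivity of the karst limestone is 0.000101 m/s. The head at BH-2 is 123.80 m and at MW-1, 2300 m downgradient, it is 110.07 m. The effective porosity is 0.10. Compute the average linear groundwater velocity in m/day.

0.521

Convert K: 0.000101 m/s × 86400 = 8.726 m/day.
Hydraulic gradient i = (123.80 − 110.07) / 2300 = 13.73 / 2300 = 0.005970.
Darcy flux q = K · i = 8.726 × 0.005970 = 0.05209 m/day.
Seepage velocity v = q / n_e = 0.05209 / 0.10 = 0.5209 m/day.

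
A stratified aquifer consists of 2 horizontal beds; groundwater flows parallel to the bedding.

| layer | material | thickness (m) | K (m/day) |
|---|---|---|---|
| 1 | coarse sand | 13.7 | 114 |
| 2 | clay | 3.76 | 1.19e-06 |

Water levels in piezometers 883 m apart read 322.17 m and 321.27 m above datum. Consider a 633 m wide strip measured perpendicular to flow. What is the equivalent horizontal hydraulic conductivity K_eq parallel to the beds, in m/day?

89.5

Flow is parallel to layering, so each bed carries its own Darcy discharge and the transmissivities add.
Σ(K_i·b_i) = 114×13.7 + 1.19e-06×3.76 = 1562 m²/day.
Total thickness b = 17.46 m, so K_eq = Σ(K_i·b_i)/b = 89.45 m/day.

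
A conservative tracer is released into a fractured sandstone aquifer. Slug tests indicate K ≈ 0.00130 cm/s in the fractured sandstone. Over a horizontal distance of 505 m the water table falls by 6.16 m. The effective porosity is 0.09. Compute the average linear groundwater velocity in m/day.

Convert K: 0.00130 cm/s × 864 = 1.123 m/day.
Hydraulic gradient i = Δh / L = 6.16 / 505 = 0.01220.
Darcy flux q = K · i = 1.123 × 0.01220 = 0.01370 m/day.
Seepage velocity v = q / n_e = 0.01370 / 0.09 = 0.1522 m/day.

0.152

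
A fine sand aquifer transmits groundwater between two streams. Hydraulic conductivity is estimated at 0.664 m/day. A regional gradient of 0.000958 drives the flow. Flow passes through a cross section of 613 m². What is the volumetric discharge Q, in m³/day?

Hydraulic gradient i = 0.000958.
Darcy's law: Q = K · A · i = 0.6640 × 613.0 × 0.0009580 = 0.3899 m³/day.

0.390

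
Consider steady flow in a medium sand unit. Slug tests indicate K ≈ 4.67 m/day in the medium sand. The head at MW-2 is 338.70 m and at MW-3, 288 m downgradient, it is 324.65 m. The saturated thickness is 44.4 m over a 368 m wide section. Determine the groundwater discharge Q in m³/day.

3720

Cross-sectional area A = 368 × 44.4 = 16339 m².
Hydraulic gradient i = (338.70 − 324.65) / 288 = 14.05 / 288 = 0.04878.
Darcy's law: Q = K · A · i = 4.670 × 16339 × 0.04878 = 3722 m³/day.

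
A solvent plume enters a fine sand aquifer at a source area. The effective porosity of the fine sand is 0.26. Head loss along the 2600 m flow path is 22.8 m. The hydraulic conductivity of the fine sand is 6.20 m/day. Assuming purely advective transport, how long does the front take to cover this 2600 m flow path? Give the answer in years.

34.0

Hydraulic gradient i = Δh / L = 22.8 / 2600 = 0.008769.
Darcy flux q = K · i = 6.200 × 0.008769 = 0.05437 m/day.
Seepage velocity v = q / n_e = 0.05437 / 0.26 = 0.2091 m/day.
Travel time t = L / v = 2600 / 0.2091 = 12434 days = 34.04 years.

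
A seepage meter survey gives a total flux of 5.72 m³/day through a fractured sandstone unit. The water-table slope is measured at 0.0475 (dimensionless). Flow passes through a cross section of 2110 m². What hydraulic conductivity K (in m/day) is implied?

Hydraulic gradient i = 0.0475.
From Q = K·A·i, K = Q / (A·i) = 5.72 / (2110 × 0.04750) = 0.05707 m/day.

0.0571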